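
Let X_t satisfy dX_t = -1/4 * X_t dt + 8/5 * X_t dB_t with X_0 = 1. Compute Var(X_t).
Var(X_t) = (exp(64*t/25) - 1)*exp(-t/2)

For GBM dX = mu X dt + sigma X dB with X_0 = x_0, apply Itô to Y = log X: dY = (mu - sigma^2/2) dt + sigma dB, so Y_t = log(x_0) + (mu - sigma^2/2) t + sigma B_t and hence X_t = x_0 * exp((mu - sigma^2/2) t + sigma B_t).
With mu = -1/4, sigma = 8/5, x_0 = 1, this gives:
  X_t = 1 * exp((-153/100) * t + (8/5) * B_t).
Since sigma*B_t ~ Normal(0, sigma^2 t), E[exp(sigma*B_t)] = exp(sigma^2 t / 2); so E[X_t] = x_0 * exp((mu - sigma^2/2) t) * exp(sigma^2 t / 2) = x_0 * exp(mu t) = exp(-t/4).
Var(X_t) = E[X_t^2] - (E[X_t])^2 = x_0^2 * exp(2 mu t) * (exp(sigma^2 t) - 1) = (exp(64*t/25) - 1)*exp(-t/2).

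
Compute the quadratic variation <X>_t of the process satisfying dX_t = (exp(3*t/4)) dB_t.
<X>_t = 2*exp(3*t/2)/3 - 2/3

For an Itô process dX_t = a(t) dt + b(t) dB_t, the quadratic variation is <X>_t = int_0^t b(s)^2 ds (the drift term does not contribute). Here b(s) = exp(3*s/4), so
  b(s)^2 = exp(3*s/2).
Integrating from 0 to t:
  <X>_t = int_0^t (exp(3*s/2)) ds = 2*exp(3*t/2)/3 - 2/3.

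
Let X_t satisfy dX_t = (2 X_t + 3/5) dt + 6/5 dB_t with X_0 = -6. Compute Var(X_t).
Var(X_t) = 9*exp(4*t)/25 - 9/25

The variance V(t) = Var(X_t) satisfies V'(t) = 2 a V(t) + c^2 with V(0) = 0 (drift coefficient is linear in X, diffusion is constant). With a = 2, c = 6/5, the solution is
  V(t) = (c^2 / (2 a)) * (exp(2 a t) - 1)
       = ((6/5)^2 / (2*2)) * (exp(4 t) - 1)
       = 9*exp(4*t)/25 - 9/25.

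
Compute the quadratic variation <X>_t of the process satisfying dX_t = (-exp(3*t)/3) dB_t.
<X>_t = exp(6*t)/54 - 1/54

For an Itô process dX_t = a(t) dt + b(t) dB_t, the quadratic variation is <X>_t = int_0^t b(s)^2 ds (the drift term does not contribute). Here b(s) = -exp(3*s)/3, so
  b(s)^2 = exp(6*s)/9.
Integrating from 0 to t:
  <X>_t = int_0^t (exp(6*s)/9) ds = exp(6*t)/54 - 1/54.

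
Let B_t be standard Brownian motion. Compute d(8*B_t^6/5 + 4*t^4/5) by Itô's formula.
d(8*B_t^6/5 + 4*t^4/5) = (24*B_t^4 + 16*t^3/5) dt + (48*B_t^5/5) dB_t

Itô's formula for f(t, x): d f(t, B_t) = (f_t + (1/2) f_xx) dt + f_x dB_t. Compute partials of f(t, x) = 4*t^4/5 + 8*x^6/5:
  f_t(t,x)  = 16*t^3/5
  f_x(t,x)  = 48*x^5/5
  f_xx(t,x) = 48*x^4
Assemble drift = f_t + (1/2) f_xx = 16*t^3/5 + 24*x^4 and diffusion = f_x = 48*x^5/5. Substituting x = B_t:
  d(8*B_t^6/5 + 4*t^4/5) = (24*B_t^4 + 16*t^3/5) dt + (48*B_t^5/5) dB_t.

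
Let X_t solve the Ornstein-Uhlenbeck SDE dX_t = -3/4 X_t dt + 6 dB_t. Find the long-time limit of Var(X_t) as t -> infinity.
lim Var(X_t) = 24

The OU SDE dX = -theta X dt + sigma dB admits the integrating factor exp(theta t): d(exp(theta t) X_t) = sigma exp(theta t) dB_t. Integrating from 0 to t gives X_t = x_0 * exp(-theta t) + sigma * int_0^t exp(-theta (t-s)) dB_s for any initial x_0. The Itô integral has variance (by the Itô isometry) sigma^2 * int_0^t exp(-2 theta (t - s)) ds = sigma^2 * (1 - exp(-2 theta t)) / (2 theta), independent of x_0.
With theta = 3/4, sigma = 6:
  Var(X_t) = (6)^2 * (1 - exp(-2*3/4 t)) / (2 * 3/4) = 24 - 24*exp(-3*t/2).
As t -> infinity, exp(-2*3/4 t) -> 0, so the stationary variance is sigma^2 / (2 theta) = 24.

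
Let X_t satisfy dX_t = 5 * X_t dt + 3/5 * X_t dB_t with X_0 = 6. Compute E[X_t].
E[X_t] = 6*exp(5*t)

For GBM dX = mu X dt + sigma X dB with X_0 = x_0, apply Itô to Y = log X: dY = (mu - sigma^2/2) dt + sigma dB, so Y_t = log(x_0) + (mu - sigma^2/2) t + sigma B_t and hence X_t = x_0 * exp((mu - sigma^2/2) t + sigma B_t).
With mu = 5, sigma = 3/5, x_0 = 6, this gives:
  X_t = 6 * exp((241/50) * t + (3/5) * B_t).
Since sigma*B_t ~ Normal(0, sigma^2 t), E[exp(sigma*B_t)] = exp(sigma^2 t / 2); so E[X_t] = x_0 * exp((mu - sigma^2/2) t) * exp(sigma^2 t / 2) = x_0 * exp(mu t) = 6*exp(5*t).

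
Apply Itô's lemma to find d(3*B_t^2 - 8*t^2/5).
d(3*B_t^2 - 8*t^2/5) = (3 - 16*t/5) dt + (6*B_t) dB_t

Itô's formula for f(t, x): d f(t, B_t) = (f_t + (1/2) f_xx) dt + f_x dB_t. Compute partials of f(t, x) = -8*t^2/5 + 3*x^2:
  f_t(t,x)  = -16*t/5
  f_x(t,x)  = 6*x
  f_xx(t,x) = 6
Assemble drift = f_t + (1/2) f_xx = 3 - 16*t/5 and diffusion = f_x = 6*x. Substituting x = B_t:
  d(3*B_t^2 - 8*t^2/5) = (3 - 16*t/5) dt + (6*B_t) dB_t.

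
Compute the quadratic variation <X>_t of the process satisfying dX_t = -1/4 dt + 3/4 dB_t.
<X>_t = 9*t/16

For an Itô process dX_t = a(t) dt + b(t) dB_t, the quadratic variation is <X>_t = int_0^t b(s)^2 ds (the drift term does not contribute). Here b(s) = 3/4, so
  b(s)^2 = 9/16.
Integrating from 0 to t:
  <X>_t = int_0^t (9/16) ds = 9*t/16.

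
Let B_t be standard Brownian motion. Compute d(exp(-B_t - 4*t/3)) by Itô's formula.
d(exp(-B_t - 4*t/3)) = (-5*exp(-B_t - 4*t/3)/6) dt + (-exp(-B_t - 4*t/3)) dB_t

Itô's formula for f(t, x): d f(t, B_t) = (f_t + (1/2) f_xx) dt + f_x dB_t. Compute partials of f(t, x) = exp(-4*t/3 - x):
  f_t(t,x)  = -4*exp(-4*t/3 - x)/3
  f_x(t,x)  = -exp(-4*t/3 - x)
  f_xx(t,x) = exp(-4*t/3 - x)
Assemble drift = f_t + (1/2) f_xx = -5*exp(-4*t/3 - x)/6 and diffusion = f_x = -exp(-4*t/3 - x). Substituting x = B_t:
  d(exp(-B_t - 4*t/3)) = (-5*exp(-B_t - 4*t/3)/6) dt + (-exp(-B_t - 4*t/3)) dB_t.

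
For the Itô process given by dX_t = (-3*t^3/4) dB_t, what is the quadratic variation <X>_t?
<X>_t = 9*t^7/112

For an Itô process dX_t = a(t) dt + b(t) dB_t, the quadratic variation is <X>_t = int_0^t b(s)^2 ds (the drift term does not contribute). Here b(s) = -3*s^3/4, so
  b(s)^2 = 9*s^6/16.
Integrating from 0 to t:
  <X>_t = int_0^t (9*s^6/16) ds = 9*t^7/112.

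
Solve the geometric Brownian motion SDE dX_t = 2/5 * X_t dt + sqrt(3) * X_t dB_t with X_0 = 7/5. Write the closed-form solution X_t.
X_t = 7/5 * exp((-11/10) * t + (sqrt(3)) * B_t)

For GBM dX = mu X dt + sigma X dB with X_0 = x_0, apply Itô to Y = log X: dY = (mu - sigma^2/2) dt + sigma dB, so Y_t = log(x_0) + (mu - sigma^2/2) t + sigma B_t and hence X_t = x_0 * exp((mu - sigma^2/2) t + sigma B_t).
With mu = 2/5, sigma = sqrt(3), x_0 = 7/5, this gives:
  X_t = 7/5 * exp((-11/10) * t + (sqrt(3)) * B_t).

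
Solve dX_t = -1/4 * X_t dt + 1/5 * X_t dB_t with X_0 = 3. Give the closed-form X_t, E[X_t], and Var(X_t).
X_t = 3 * exp((-27/100) t + (1/5) B_t); E[X_t] = 3*exp(-t/4); Var(X_t) = (9*exp(t/25) - 9)*exp(-t/2)

For GBM dX = mu X dt + sigma X dB with X_0 = x_0, apply Itô to Y = log X: dY = (mu - sigma^2/2) dt + sigma dB, so Y_t = log(x_0) + (mu - sigma^2/2) t + sigma B_t and hence X_t = x_0 * exp((mu - sigma^2/2) t + sigma B_t).
With mu = -1/4, sigma = 1/5, x_0 = 3, this gives:
  X_t = 3 * exp((-27/100) * t + (1/5) * B_t).
Since sigma*B_t ~ Normal(0, sigma^2 t), E[exp(sigma*B_t)] = exp(sigma^2 t / 2); so E[X_t] = x_0 * exp((mu - sigma^2/2) t) * exp(sigma^2 t / 2) = x_0 * exp(mu t) = 3*exp(-t/4).
Var(X_t) = E[X_t^2] - (E[X_t])^2 = x_0^2 * exp(2 mu t) * (exp(sigma^2 t) - 1) = (9*exp(t/25) - 9)*exp(-t/2).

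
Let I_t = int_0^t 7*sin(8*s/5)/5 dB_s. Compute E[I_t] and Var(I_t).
E[I_t] = 0; Var(I_t) = 49*t/50 - 49*sin(8*t/5)*cos(8*t/5)/80

The Itô integral of a deterministic integrand f(s) has mean 0 because each increment f(s) * (B_{s+ds} - B_s) has mean 0. By the Itô isometry:
  Var( int_0^t f(s) dB_s ) = E[ (int_0^t f(s) dB_s)^2 ] = int_0^t f(s)^2 ds.
Here f(s) = 7*sin(8*s/5)/5, so f(s)^2 = 49*sin(8*s/5)^2/25. Integrate:
  int_0^t (49*sin(8*s/5)^2/25) ds = 49*t/50 - 49*sin(8*t/5)*cos(8*t/5)/80.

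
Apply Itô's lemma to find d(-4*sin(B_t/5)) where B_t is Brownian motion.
d(-4*sin(B_t/5)) = (2*sin(B_t/5)/25) dt + (-4*cos(B_t/5)/5) dB_t

Itô's formula for f(B_t) gives d f(B_t) = f'(B_t) dB_t + (1/2) f''(B_t) dt. Compute derivatives of f(x) = -4*sin(x/5):
  f'(x)  = -4*cos(x/5)/5
  f''(x) = 4*sin(x/5)/25
Substitute x = B_t and multiply the f'' term by 1/2:
  drift     = (1/2) * (4*sin(x/5)/25) evaluated at B_t = 2*sin(B_t/5)/25
  diffusion = (-4*cos(x/5)/5) evaluated at B_t = -4*cos(B_t/5)/5
Therefore d(-4*sin(B_t/5)) = (2*sin(B_t/5)/25) dt + (-4*cos(B_t/5)/5) dB_t.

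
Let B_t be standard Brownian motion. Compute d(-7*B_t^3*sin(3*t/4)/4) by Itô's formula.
d(-7*B_t^3*sin(3*t/4)/4) = (-21*B_t*(B_t^2*cos(3*t/4) + 4*sin(3*t/4))/16) dt + (-21*B_t^2*sin(3*t/4)/4) dB_t

Itô's formula for f(t, x): d f(t, B_t) = (f_t + (1/2) f_xx) dt + f_x dB_t. Compute partials of f(t, x) = -7*x^3*sin(3*t/4)/4:
  f_t(t,x)  = -21*x^3*cos(3*t/4)/16
  f_x(t,x)  = -21*x^2*sin(3*t/4)/4
  f_xx(t,x) = -21*x*sin(3*t/4)/2
Assemble drift = f_t + (1/2) f_xx = -21*x*(x^2*cos(3*t/4) + 4*sin(3*t/4))/16 and diffusion = f_x = -21*x^2*sin(3*t/4)/4. Substituting x = B_t:
  d(-7*B_t^3*sin(3*t/4)/4) = (-21*B_t*(B_t^2*cos(3*t/4) + 4*sin(3*t/4))/16) dt + (-21*B_t^2*sin(3*t/4)/4) dB_t.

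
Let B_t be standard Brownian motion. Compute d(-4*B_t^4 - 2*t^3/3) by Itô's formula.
d(-4*B_t^4 - 2*t^3/3) = (-24*B_t^2 - 2*t^2) dt + (-16*B_t^3) dB_t

Itô's formula for f(t, x): d f(t, B_t) = (f_t + (1/2) f_xx) dt + f_x dB_t. Compute partials of f(t, x) = -2*t^3/3 - 4*x^4:
  f_t(t,x)  = -2*t^2
  f_x(t,x)  = -16*x^3
  f_xx(t,x) = -48*x^2
Assemble drift = f_t + (1/2) f_xx = -2*t^2 - 24*x^2 and diffusion = f_x = -16*x^3. Substituting x = B_t:
  d(-4*B_t^4 - 2*t^3/3) = (-24*B_t^2 - 2*t^2) dt + (-16*B_t^3) dB_t.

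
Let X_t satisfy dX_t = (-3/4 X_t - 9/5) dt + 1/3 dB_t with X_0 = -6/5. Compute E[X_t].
E[X_t] = -12/5 + 6*exp(-3*t/4)/5

Taking expectations and using E[dB_t] = 0, the mean m(t) = E[X_t] satisfies the ODE m'(t) = a m(t) + b with m(0) = x_0. With a = -3/4, b = -9/5, x_0 = -6/5, the solution is
  m(t) = x_0 * exp(a t) + (b/a) * (exp(a t) - 1)
       = (-6/5) * exp((-3/4) t) + ((-9/5)/(-3/4)) * (exp((-3/4) t) - 1)
       = -12/5 + 6*exp(-3*t/4)/5.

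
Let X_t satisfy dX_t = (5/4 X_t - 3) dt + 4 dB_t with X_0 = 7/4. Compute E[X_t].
E[X_t] = 12/5 - 13*exp(5*t/4)/20

Taking expectations and using E[dB_t] = 0, the mean m(t) = E[X_t] satisfies the ODE m'(t) = a m(t) + b with m(0) = x_0. With a = 5/4, b = -3, x_0 = 7/4, the solution is
  m(t) = x_0 * exp(a t) + (b/a) * (exp(a t) - 1)
       = (7/4) * exp((5/4) t) + ((-3)/(5/4)) * (exp((5/4) t) - 1)
       = 12/5 - 13*exp(5*t/4)/20.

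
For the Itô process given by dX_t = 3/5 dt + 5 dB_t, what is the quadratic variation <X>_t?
<X>_t = 25*t

For an Itô process dX_t = a(t) dt + b(t) dB_t, the quadratic variation is <X>_t = int_0^t b(s)^2 ds (the drift term does not contribute). Here b(s) = 5, so
  b(s)^2 = 25.
Integrating from 0 to t:
  <X>_t = int_0^t (25) ds = 25*t.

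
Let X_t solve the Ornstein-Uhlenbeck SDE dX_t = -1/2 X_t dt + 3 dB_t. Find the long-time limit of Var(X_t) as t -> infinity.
lim Var(X_t) = 9

The OU SDE dX = -theta X dt + sigma dB admits the integrating factor exp(theta t): d(exp(theta t) X_t) = sigma exp(theta t) dB_t. Integrating from 0 to t gives X_t = x_0 * exp(-theta t) + sigma * int_0^t exp(-theta (t-s)) dB_s for any initial x_0. The Itô integral has variance (by the Itô isometry) sigma^2 * int_0^t exp(-2 theta (t - s)) ds = sigma^2 * (1 - exp(-2 theta t)) / (2 theta), independent of x_0.
With theta = 1/2, sigma = 3:
  Var(X_t) = (3)^2 * (1 - exp(-2*1/2 t)) / (2 * 1/2) = 9 - 9*exp(-t).
As t -> infinity, exp(-2*1/2 t) -> 0, so the stationary variance is sigma^2 / (2 theta) = 9.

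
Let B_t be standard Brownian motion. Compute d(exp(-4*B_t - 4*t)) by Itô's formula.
d(exp(-4*B_t - 4*t)) = (4*exp(-4*B_t - 4*t)) dt + (-4*exp(-4*B_t - 4*t)) dB_t

Itô's formula for f(t, x): d f(t, B_t) = (f_t + (1/2) f_xx) dt + f_x dB_t. Compute partials of f(t, x) = exp(-4*t - 4*x):
  f_t(t,x)  = -4*exp(-4*t - 4*x)
  f_x(t,x)  = -4*exp(-4*t - 4*x)
  f_xx(t,x) = 16*exp(-4*t - 4*x)
Assemble drift = f_t + (1/2) f_xx = 4*exp(-4*t - 4*x) and diffusion = f_x = -4*exp(-4*t - 4*x). Substituting x = B_t:
  d(exp(-4*B_t - 4*t)) = (4*exp(-4*B_t - 4*t)) dt + (-4*exp(-4*B_t - 4*t)) dB_t.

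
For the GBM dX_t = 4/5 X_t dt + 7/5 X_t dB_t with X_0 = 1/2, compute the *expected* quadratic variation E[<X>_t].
E[<X>_t] = 49*exp(89*t/25)/356 - 49/356

<X>_t = int_0^t ((7/5) * X_s)^2 ds. Taking expectation inside the integral: E[<X>_t] = (7/5)^2 * int_0^t E[X_s^2] ds. For GBM, E[X_s^2] = x_0^2 * exp((2 mu + sigma^2) s). Integrating:
  E[<X>_t] = (7/5)^2 * (1/2)^2 * (exp((2*(4/5) + (7/5)^2) t) - 1) / (2*(4/5) + (7/5)^2)
           = (7/5)^2 * (1/2)^2 * (exp((89/25) t) - 1) / (89/25) = 49*exp(89*t/25)/356 - 49/356.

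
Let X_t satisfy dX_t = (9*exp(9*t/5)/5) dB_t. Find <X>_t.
<X>_t = 9*exp(18*t/5)/10 - 9/10

For an Itô process dX_t = a(t) dt + b(t) dB_t, the quadratic variation is <X>_t = int_0^t b(s)^2 ds (the drift term does not contribute). Here b(s) = 9*exp(9*s/5)/5, so
  b(s)^2 = 81*exp(18*s/5)/25.
Integrating from 0 to t:
  <X>_t = int_0^t (81*exp(18*s/5)/25) ds = 9*exp(18*t/5)/10 - 9/10.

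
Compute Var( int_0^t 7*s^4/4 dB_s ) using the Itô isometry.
Var = 49*t^9/144

The Itô integral of a deterministic integrand f(s) has mean 0 because each increment f(s) * (B_{s+ds} - B_s) has mean 0. By the Itô isometry:
  Var( int_0^t f(s) dB_s ) = E[ (int_0^t f(s) dB_s)^2 ] = int_0^t f(s)^2 ds.
Here f(s) = 7*s^4/4, so f(s)^2 = 49*s^8/16. Integrate:
  int_0^t (49*s^8/16) ds = 49*t^9/144.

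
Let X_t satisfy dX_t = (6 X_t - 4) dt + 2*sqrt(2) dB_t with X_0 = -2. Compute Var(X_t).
Var(X_t) = 2*exp(12*t)/3 - 2/3

The variance V(t) = Var(X_t) satisfies V'(t) = 2 a V(t) + c^2 with V(0) = 0 (drift coefficient is linear in X, diffusion is constant). With a = 6, c = 2*sqrt(2), the solution is
  V(t) = (c^2 / (2 a)) * (exp(2 a t) - 1)
       = ((2*sqrt(2))^2 / (2*6)) * (exp(12 t) - 1)
       = 2*exp(12*t)/3 - 2/3.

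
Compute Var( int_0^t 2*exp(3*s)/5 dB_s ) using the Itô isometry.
Var = 2*exp(6*t)/75 - 2/75

The Itô integral of a deterministic integrand f(s) has mean 0 because each increment f(s) * (B_{s+ds} - B_s) has mean 0. By the Itô isometry:
  Var( int_0^t f(s) dB_s ) = E[ (int_0^t f(s) dB_s)^2 ] = int_0^t f(s)^2 ds.
Here f(s) = 2*exp(3*s)/5, so f(s)^2 = 4*exp(6*s)/25. Integrate:
  int_0^t (4*exp(6*s)/25) ds = 2*exp(6*t)/75 - 2/75.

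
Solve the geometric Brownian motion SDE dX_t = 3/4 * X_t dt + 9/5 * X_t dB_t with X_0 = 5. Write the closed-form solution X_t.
X_t = 5 * exp((-87/100) * t + (9/5) * B_t)

For GBM dX = mu X dt + sigma X dB with X_0 = x_0, apply Itô to Y = log X: dY = (mu - sigma^2/2) dt + sigma dB, so Y_t = log(x_0) + (mu - sigma^2/2) t + sigma B_t and hence X_t = x_0 * exp((mu - sigma^2/2) t + sigma B_t).
With mu = 3/4, sigma = 9/5, x_0 = 5, this gives:
  X_t = 5 * exp((-87/100) * t + (9/5) * B_t).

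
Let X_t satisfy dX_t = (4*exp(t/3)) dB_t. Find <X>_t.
<X>_t = 24*exp(2*t/3) - 24

For an Itô process dX_t = a(t) dt + b(t) dB_t, the quadratic variation is <X>_t = int_0^t b(s)^2 ds (the drift term does not contribute). Here b(s) = 4*exp(s/3), so
  b(s)^2 = 16*exp(2*s/3).
Integrating from 0 to t:
  <X>_t = int_0^t (16*exp(2*s/3)) ds = 24*exp(2*t/3) - 24.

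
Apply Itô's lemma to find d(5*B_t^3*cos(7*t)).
d(5*B_t^3*cos(7*t)) = (-35*B_t^3*sin(7*t) + 15*B_t*cos(7*t)) dt + (15*B_t^2*cos(7*t)) dB_t

Itô's formula for f(t, x): d f(t, B_t) = (f_t + (1/2) f_xx) dt + f_x dB_t. Compute partials of f(t, x) = 5*x^3*cos(7*t):
  f_t(t,x)  = -35*x^3*sin(7*t)
  f_x(t,x)  = 15*x^2*cos(7*t)
  f_xx(t,x) = 30*x*cos(7*t)
Assemble drift = f_t + (1/2) f_xx = -35*x^3*sin(7*t) + 15*x*cos(7*t) and diffusion = f_x = 15*x^2*cos(7*t). Substituting x = B_t:
  d(5*B_t^3*cos(7*t)) = (-35*B_t^3*sin(7*t) + 15*B_t*cos(7*t)) dt + (15*B_t^2*cos(7*t)) dB_t.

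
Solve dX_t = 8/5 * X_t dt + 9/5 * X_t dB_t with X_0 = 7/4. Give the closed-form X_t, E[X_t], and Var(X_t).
X_t = 7/4 * exp((-1/50) t + (9/5) B_t); E[X_t] = 7*exp(8*t/5)/4; Var(X_t) = 49*(exp(81*t/25) - 1)*exp(16*t/5)/16

For GBM dX = mu X dt + sigma X dB with X_0 = x_0, apply Itô to Y = log X: dY = (mu - sigma^2/2) dt + sigma dB, so Y_t = log(x_0) + (mu - sigma^2/2) t + sigma B_t and hence X_t = x_0 * exp((mu - sigma^2/2) t + sigma B_t).
With mu = 8/5, sigma = 9/5, x_0 = 7/4, this gives:
  X_t = 7/4 * exp((-1/50) * t + (9/5) * B_t).
Since sigma*B_t ~ Normal(0, sigma^2 t), E[exp(sigma*B_t)] = exp(sigma^2 t / 2); so E[X_t] = x_0 * exp((mu - sigma^2/2) t) * exp(sigma^2 t / 2) = x_0 * exp(mu t) = 7*exp(8*t/5)/4.
Var(X_t) = E[X_t^2] - (E[X_t])^2 = x_0^2 * exp(2 mu t) * (exp(sigma^2 t) - 1) = 49*(exp(81*t/25) - 1)*exp(16*t/5)/16.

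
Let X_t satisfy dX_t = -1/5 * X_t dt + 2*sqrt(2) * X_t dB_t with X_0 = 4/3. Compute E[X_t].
E[X_t] = 4*exp(-t/5)/3

For GBM dX = mu X dt + sigma X dB with X_0 = x_0, apply Itô to Y = log X: dY = (mu - sigma^2/2) dt + sigma dB, so Y_t = log(x_0) + (mu - sigma^2/2) t + sigma B_t and hence X_t = x_0 * exp((mu - sigma^2/2) t + sigma B_t).
With mu = -1/5, sigma = 2*sqrt(2), x_0 = 4/3, this gives:
  X_t = 4/3 * exp((-21/5) * t + (2*sqrt(2)) * B_t).
Since sigma*B_t ~ Normal(0, sigma^2 t), E[exp(sigma*B_t)] = exp(sigma^2 t / 2); so E[X_t] = x_0 * exp((mu - sigma^2/2) t) * exp(sigma^2 t / 2) = x_0 * exp(mu t) = 4*exp(-t/5)/3.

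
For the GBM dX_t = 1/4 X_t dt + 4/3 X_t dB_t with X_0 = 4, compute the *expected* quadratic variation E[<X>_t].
E[<X>_t] = 512*exp(41*t/18)/41 - 512/41

<X>_t = int_0^t ((4/3) * X_s)^2 ds. Taking expectation inside the integral: E[<X>_t] = (4/3)^2 * int_0^t E[X_s^2] ds. For GBM, E[X_s^2] = x_0^2 * exp((2 mu + sigma^2) s). Integrating:
  E[<X>_t] = (4/3)^2 * 4^2 * (exp((2*(1/4) + (4/3)^2) t) - 1) / (2*(1/4) + (4/3)^2)
           = (4/3)^2 * 4^2 * (exp((41/18) t) - 1) / (41/18) = 512*exp(41*t/18)/41 - 512/41.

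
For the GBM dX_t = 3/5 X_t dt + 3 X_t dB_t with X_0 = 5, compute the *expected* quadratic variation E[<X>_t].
E[<X>_t] = 375*exp(51*t/5)/17 - 375/17

<X>_t = int_0^t (3 * X_s)^2 ds. Taking expectation inside the integral: E[<X>_t] = 3^2 * int_0^t E[X_s^2] ds. For GBM, E[X_s^2] = x_0^2 * exp((2 mu + sigma^2) s). Integrating:
  E[<X>_t] = 3^2 * 5^2 * (exp((2*(3/5) + 3^2) t) - 1) / (2*(3/5) + 3^2)
           = 3^2 * 5^2 * (exp((51/5) t) - 1) / (51/5) = 375*exp(51*t/5)/17 - 375/17.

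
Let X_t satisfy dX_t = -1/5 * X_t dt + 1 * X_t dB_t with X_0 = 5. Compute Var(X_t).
Var(X_t) = (25*exp(t) - 25)*exp(-2*t/5)

For GBM dX = mu X dt + sigma X dB with X_0 = x_0, apply Itô to Y = log X: dY = (mu - sigma^2/2) dt + sigma dB, so Y_t = log(x_0) + (mu - sigma^2/2) t + sigma B_t and hence X_t = x_0 * exp((mu - sigma^2/2) t + sigma B_t).
With mu = -1/5, sigma = 1, x_0 = 5, this gives:
  X_t = 5 * exp((-7/10) * t + (1) * B_t).
Since sigma*B_t ~ Normal(0, sigma^2 t), E[exp(sigma*B_t)] = exp(sigma^2 t / 2); so E[X_t] = x_0 * exp((mu - sigma^2/2) t) * exp(sigma^2 t / 2) = x_0 * exp(mu t) = 5*exp(-t/5).
Var(X_t) = E[X_t^2] - (E[X_t])^2 = x_0^2 * exp(2 mu t) * (exp(sigma^2 t) - 1) = (25*exp(t) - 25)*exp(-2*t/5).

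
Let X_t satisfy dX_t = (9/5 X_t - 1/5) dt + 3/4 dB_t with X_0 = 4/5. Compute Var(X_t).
Var(X_t) = 5*exp(18*t/5)/32 - 5/32

The variance V(t) = Var(X_t) satisfies V'(t) = 2 a V(t) + c^2 with V(0) = 0 (drift coefficient is linear in X, diffusion is constant). With a = 9/5, c = 3/4, the solution is
  V(t) = (c^2 / (2 a)) * (exp(2 a t) - 1)
       = ((3/4)^2 / (2*(9/5))) * (exp((18/5) t) - 1)
       = 5*exp(18*t/5)/32 - 5/32.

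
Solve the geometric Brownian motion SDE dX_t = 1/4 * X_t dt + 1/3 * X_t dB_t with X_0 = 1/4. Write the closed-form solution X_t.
X_t = 1/4 * exp((7/36) * t + (1/3) * B_t)

For GBM dX = mu X dt + sigma X dB with X_0 = x_0, apply Itô to Y = log X: dY = (mu - sigma^2/2) dt + sigma dB, so Y_t = log(x_0) + (mu - sigma^2/2) t + sigma B_t and hence X_t = x_0 * exp((mu - sigma^2/2) t + sigma B_t).
With mu = 1/4, sigma = 1/3, x_0 = 1/4, this gives:
  X_t = 1/4 * exp((7/36) * t + (1/3) * B_t).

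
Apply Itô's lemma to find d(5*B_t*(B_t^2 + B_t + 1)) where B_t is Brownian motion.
d(5*B_t*(B_t^2 + B_t + 1)) = (15*B_t + 5) dt + (15*B_t^2 + 10*B_t + 5) dB_t

Itô's formula for f(B_t) gives d f(B_t) = f'(B_t) dB_t + (1/2) f''(B_t) dt. Compute derivatives of f(x) = 5*x*(x^2 + x + 1):
  f'(x)  = 15*x^2 + 10*x + 5
  f''(x) = 30*x + 10
Substitute x = B_t and multiply the f'' term by 1/2:
  drift     = (1/2) * (30*x + 10) evaluated at B_t = 15*B_t + 5
  diffusion = (15*x^2 + 10*x + 5) evaluated at B_t = 15*B_t^2 + 10*B_t + 5
Therefore d(5*B_t*(B_t^2 + B_t + 1)) = (15*B_t + 5) dt + (15*B_t^2 + 10*B_t + 5) dB_t.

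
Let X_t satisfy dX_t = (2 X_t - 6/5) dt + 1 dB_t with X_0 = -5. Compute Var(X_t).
Var(X_t) = exp(4*t)/4 - 1/4

The variance V(t) = Var(X_t) satisfies V'(t) = 2 a V(t) + c^2 with V(0) = 0 (drift coefficient is linear in X, diffusion is constant). With a = 2, c = 1, the solution is
  V(t) = (c^2 / (2 a)) * (exp(2 a t) - 1)
       = (1^2 / (2*2)) * (exp(4 t) - 1)
       = exp(4*t)/4 - 1/4.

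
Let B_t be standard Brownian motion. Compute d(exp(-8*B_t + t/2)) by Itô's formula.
d(exp(-8*B_t + t/2)) = (65*exp(-8*B_t + t/2)/2) dt + (-8*exp(-8*B_t + t/2)) dB_t

Itô's formula for f(t, x): d f(t, B_t) = (f_t + (1/2) f_xx) dt + f_x dB_t. Compute partials of f(t, x) = exp(t/2 - 8*x):
  f_t(t,x)  = exp(t/2 - 8*x)/2
  f_x(t,x)  = -8*exp(t/2 - 8*x)
  f_xx(t,x) = 64*exp(t/2 - 8*x)
Assemble drift = f_t + (1/2) f_xx = 65*exp(t/2 - 8*x)/2 and diffusion = f_x = -8*exp(t/2 - 8*x). Substituting x = B_t:
  d(exp(-8*B_t + t/2)) = (65*exp(-8*B_t + t/2)/2) dt + (-8*exp(-8*B_t + t/2)) dB_t.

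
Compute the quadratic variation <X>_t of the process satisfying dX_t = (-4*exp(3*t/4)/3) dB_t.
<X>_t = 32*exp(3*t/2)/27 - 32/27

For an Itô process dX_t = a(t) dt + b(t) dB_t, the quadratic variation is <X>_t = int_0^t b(s)^2 ds (the drift term does not contribute). Here b(s) = -4*exp(3*s/4)/3, so
  b(s)^2 = 16*exp(3*s/2)/9.
Integrating from 0 to t:
  <X>_t = int_0^t (16*exp(3*s/2)/9) ds = 32*exp(3*t/2)/27 - 32/27.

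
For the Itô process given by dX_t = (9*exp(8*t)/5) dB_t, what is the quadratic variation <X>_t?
<X>_t = 81*exp(16*t)/400 - 81/400

For an Itô process dX_t = a(t) dt + b(t) dB_t, the quadratic variation is <X>_t = int_0^t b(s)^2 ds (the drift term does not contribute). Here b(s) = 9*exp(8*s)/5, so
  b(s)^2 = 81*exp(16*s)/25.
Integrating from 0 to t:
  <X>_t = int_0^t (81*exp(16*s)/25) ds = 81*exp(16*t)/400 - 81/400.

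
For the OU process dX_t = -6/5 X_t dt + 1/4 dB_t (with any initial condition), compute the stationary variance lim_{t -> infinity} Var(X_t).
lim Var(X_t) = 5/192

The OU SDE dX = -theta X dt + sigma dB admits the integrating factor exp(theta t): d(exp(theta t) X_t) = sigma exp(theta t) dB_t. Integrating from 0 to t gives X_t = x_0 * exp(-theta t) + sigma * int_0^t exp(-theta (t-s)) dB_s for any initial x_0. The Itô integral has variance (by the Itô isometry) sigma^2 * int_0^t exp(-2 theta (t - s)) ds = sigma^2 * (1 - exp(-2 theta t)) / (2 theta), independent of x_0.
With theta = 6/5, sigma = 1/4:
  Var(X_t) = (1/4)^2 * (1 - exp(-2*6/5 t)) / (2 * 6/5) = 5/192 - 5*exp(-12*t/5)/192.
As t -> infinity, exp(-2*6/5 t) -> 0, so the stationary variance is sigma^2 / (2 theta) = 5/192.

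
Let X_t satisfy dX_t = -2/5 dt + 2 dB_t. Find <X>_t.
<X>_t = 4*t

For an Itô process dX_t = a(t) dt + b(t) dB_t, the quadratic variation is <X>_t = int_0^t b(s)^2 ds (the drift term does not contribute). Here b(s) = 2, so
  b(s)^2 = 4.
Integrating from 0 to t:
  <X>_t = int_0^t (4) ds = 4*t.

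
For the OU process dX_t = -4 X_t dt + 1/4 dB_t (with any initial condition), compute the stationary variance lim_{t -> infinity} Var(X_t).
lim Var(X_t) = 1/128

The OU SDE dX = -theta X dt + sigma dB admits the integrating factor exp(theta t): d(exp(theta t) X_t) = sigma exp(theta t) dB_t. Integrating from 0 to t gives X_t = x_0 * exp(-theta t) + sigma * int_0^t exp(-theta (t-s)) dB_s for any initial x_0. The Itô integral has variance (by the Itô isometry) sigma^2 * int_0^t exp(-2 theta (t - s)) ds = sigma^2 * (1 - exp(-2 theta t)) / (2 theta), independent of x_0.
With theta = 4, sigma = 1/4:
  Var(X_t) = (1/4)^2 * (1 - exp(-2*4 t)) / (2 * 4) = 1/128 - exp(-8*t)/128.
As t -> infinity, exp(-2*4 t) -> 0, so the stationary variance is sigma^2 / (2 theta) = 1/128.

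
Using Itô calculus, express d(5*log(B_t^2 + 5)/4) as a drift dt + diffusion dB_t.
d(5*log(B_t^2 + 5)/4) = (5*(5 - B_t^2)/(4*(B_t^2 + 5)^2)) dt + (5*B_t/(2*(B_t^2 + 5))) dB_t

Itô's formula for f(B_t) gives d f(B_t) = f'(B_t) dB_t + (1/2) f''(B_t) dt. Compute derivatives of f(x) = 5*log(x^2 + 5)/4:
  f'(x)  = 5*x/(2*(x^2 + 5))
  f''(x) = 5*(5 - x^2)/(2*(x^2 + 5)^2)
Substitute x = B_t and multiply the f'' term by 1/2:
  drift     = (1/2) * (5*(5 - x^2)/(2*(x^2 + 5)^2)) evaluated at B_t = 5*(5 - B_t^2)/(4*(B_t^2 + 5)^2)
  diffusion = (5*x/(2*(x^2 + 5))) evaluated at B_t = 5*B_t/(2*(B_t^2 + 5))
Therefore d(5*log(B_t^2 + 5)/4) = (5*(5 - B_t^2)/(4*(B_t^2 + 5)^2)) dt + (5*B_t/(2*(B_t^2 + 5))) dB_t.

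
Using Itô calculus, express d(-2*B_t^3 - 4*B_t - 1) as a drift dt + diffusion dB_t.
d(-2*B_t^3 - 4*B_t - 1) = (-6*B_t) dt + (-6*B_t^2 - 4) dB_t

Itô's formula for f(B_t) gives d f(B_t) = f'(B_t) dB_t + (1/2) f''(B_t) dt. Compute derivatives of f(x) = -2*x^3 - 4*x - 1:
  f'(x)  = -6*x^2 - 4
  f''(x) = -12*x
Substitute x = B_t and multiply the f'' term by 1/2:
  drift     = (1/2) * (-12*x) evaluated at B_t = -6*B_t
  diffusion = (-6*x^2 - 4) evaluated at B_t = -6*B_t^2 - 4
Therefore d(-2*B_t^3 - 4*B_t - 1) = (-6*B_t) dt + (-6*B_t^2 - 4) dB_t.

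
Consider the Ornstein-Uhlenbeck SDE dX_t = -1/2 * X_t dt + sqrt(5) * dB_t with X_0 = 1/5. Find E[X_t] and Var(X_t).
E[X_t] = exp(-t/2)/5; Var(X_t) = 5 - 5*exp(-t)

The OU SDE dX = -theta X dt + sigma dB admits the integrating factor exp(theta t): d(exp(theta t) X_t) = sigma exp(theta t) dB_t. Integrating from 0 to t:
  X_t = x_0 * exp(-theta t) + sigma * int_0^t exp(-theta (t-s)) dB_s.
The Itô integral has mean 0 and (by the Itô isometry) variance sigma^2 * int_0^t exp(-2 theta (t - s)) ds = sigma^2 * (1 - exp(-2 theta t)) / (2 theta).
With theta = 1/2, sigma = sqrt(5), x_0 = 1/5:
  E[X_t] = 1/5 * exp(-1/2 t) = exp(-t/2)/5
  Var(X_t) = (sqrt(5))^2 * (1 - exp(-2*1/2 t)) / (2 * 1/2) = 5 - 5*exp(-t).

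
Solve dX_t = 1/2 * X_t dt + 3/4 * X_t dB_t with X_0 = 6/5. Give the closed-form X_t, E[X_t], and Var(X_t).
X_t = 6/5 * exp((7/32) t + (3/4) B_t); E[X_t] = 6*exp(t/2)/5; Var(X_t) = 36*(exp(9*t/16) - 1)*exp(t)/25

For GBM dX = mu X dt + sigma X dB with X_0 = x_0, apply Itô to Y = log X: dY = (mu - sigma^2/2) dt + sigma dB, so Y_t = log(x_0) + (mu - sigma^2/2) t + sigma B_t and hence X_t = x_0 * exp((mu - sigma^2/2) t + sigma B_t).
With mu = 1/2, sigma = 3/4, x_0 = 6/5, this gives:
  X_t = 6/5 * exp((7/32) * t + (3/4) * B_t).
Since sigma*B_t ~ Normal(0, sigma^2 t), E[exp(sigma*B_t)] = exp(sigma^2 t / 2); so E[X_t] = x_0 * exp((mu - sigma^2/2) t) * exp(sigma^2 t / 2) = x_0 * exp(mu t) = 6*exp(t/2)/5.
Var(X_t) = E[X_t^2] - (E[X_t])^2 = x_0^2 * exp(2 mu t) * (exp(sigma^2 t) - 1) = 36*(exp(9*t/16) - 1)*exp(t)/25.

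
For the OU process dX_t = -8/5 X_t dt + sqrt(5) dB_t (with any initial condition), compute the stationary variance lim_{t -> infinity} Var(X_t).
lim Var(X_t) = 25/16

The OU SDE dX = -theta X dt + sigma dB admits the integrating factor exp(theta t): d(exp(theta t) X_t) = sigma exp(theta t) dB_t. Integrating from 0 to t gives X_t = x_0 * exp(-theta t) + sigma * int_0^t exp(-theta (t-s)) dB_s for any initial x_0. The Itô integral has variance (by the Itô isometry) sigma^2 * int_0^t exp(-2 theta (t - s)) ds = sigma^2 * (1 - exp(-2 theta t)) / (2 theta), independent of x_0.
With theta = 8/5, sigma = sqrt(5):
  Var(X_t) = (sqrt(5))^2 * (1 - exp(-2*8/5 t)) / (2 * 8/5) = 25/16 - 25*exp(-16*t/5)/16.
As t -> infinity, exp(-2*8/5 t) -> 0, so the stationary variance is sigma^2 / (2 theta) = 25/16.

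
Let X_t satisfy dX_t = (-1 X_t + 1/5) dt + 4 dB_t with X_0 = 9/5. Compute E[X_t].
E[X_t] = (exp(t) + 8)*exp(-t)/5

Taking expectations and using E[dB_t] = 0, the mean m(t) = E[X_t] satisfies the ODE m'(t) = a m(t) + b with m(0) = x_0. With a = -1, b = 1/5, x_0 = 9/5, the solution is
  m(t) = x_0 * exp(a t) + (b/a) * (exp(a t) - 1)
       = (9/5) * exp((-1) t) + ((1/5)/(-1)) * (exp((-1) t) - 1)
       = (exp(t) + 8)*exp(-t)/5.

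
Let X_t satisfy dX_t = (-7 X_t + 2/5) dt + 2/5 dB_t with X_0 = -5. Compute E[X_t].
E[X_t] = 2/35 - 177*exp(-7*t)/35

Taking expectations and using E[dB_t] = 0, the mean m(t) = E[X_t] satisfies the ODE m'(t) = a m(t) + b with m(0) = x_0. With a = -7, b = 2/5, x_0 = -5, the solution is
  m(t) = x_0 * exp(a t) + (b/a) * (exp(a t) - 1)
       = (-5) * exp((-7) t) + ((2/5)/(-7)) * (exp((-7) t) - 1)
       = 2/35 - 177*exp(-7*t)/35.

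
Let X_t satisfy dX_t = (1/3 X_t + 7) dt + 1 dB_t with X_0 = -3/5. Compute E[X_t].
E[X_t] = 102*exp(t/3)/5 - 21

Taking expectations and using E[dB_t] = 0, the mean m(t) = E[X_t] satisfies the ODE m'(t) = a m(t) + b with m(0) = x_0. With a = 1/3, b = 7, x_0 = -3/5, the solution is
  m(t) = x_0 * exp(a t) + (b/a) * (exp(a t) - 1)
       = (-3/5) * exp((1/3) t) + (7/(1/3)) * (exp((1/3) t) - 1)
       = 102*exp(t/3)/5 - 21.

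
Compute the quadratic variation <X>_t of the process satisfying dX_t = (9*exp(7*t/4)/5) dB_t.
<X>_t = 162*exp(7*t/2)/175 - 162/175

For an Itô process dX_t = a(t) dt + b(t) dB_t, the quadratic variation is <X>_t = int_0^t b(s)^2 ds (the drift term does not contribute). Here b(s) = 9*exp(7*s/4)/5, so
  b(s)^2 = 81*exp(7*s/2)/25.
Integrating from 0 to t:
  <X>_t = int_0^t (81*exp(7*s/2)/25) ds = 162*exp(7*t/2)/175 - 162/175.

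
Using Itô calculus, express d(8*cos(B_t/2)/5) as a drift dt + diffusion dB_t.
d(8*cos(B_t/2)/5) = (-cos(B_t/2)/5) dt + (-4*sin(B_t/2)/5) dB_t

Itô's formula for f(B_t) gives d f(B_t) = f'(B_t) dB_t + (1/2) f''(B_t) dt. Compute derivatives of f(x) = 8*cos(x/2)/5:
  f'(x)  = -4*sin(x/2)/5
  f''(x) = -2*cos(x/2)/5
Substitute x = B_t and multiply the f'' term by 1/2:
  drift     = (1/2) * (-2*cos(x/2)/5) evaluated at B_t = -cos(B_t/2)/5
  diffusion = (-4*sin(x/2)/5) evaluated at B_t = -4*sin(B_t/2)/5
Therefore d(8*cos(B_t/2)/5) = (-cos(B_t/2)/5) dt + (-4*sin(B_t/2)/5) dB_t.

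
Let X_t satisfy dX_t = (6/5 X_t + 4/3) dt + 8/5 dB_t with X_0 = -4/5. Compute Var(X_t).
Var(X_t) = 16*exp(12*t/5)/15 - 16/15

The variance V(t) = Var(X_t) satisfies V'(t) = 2 a V(t) + c^2 with V(0) = 0 (drift coefficient is linear in X, diffusion is constant). With a = 6/5, c = 8/5, the solution is
  V(t) = (c^2 / (2 a)) * (exp(2 a t) - 1)
       = ((8/5)^2 / (2*(6/5))) * (exp((12/5) t) - 1)
       = 16*exp(12*t/5)/15 - 16/15.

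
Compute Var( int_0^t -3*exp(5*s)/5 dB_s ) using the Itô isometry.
Var = 9*exp(10*t)/250 - 9/250

The Itô integral of a deterministic integrand f(s) has mean 0 because each increment f(s) * (B_{s+ds} - B_s) has mean 0. By the Itô isometry:
  Var( int_0^t f(s) dB_s ) = E[ (int_0^t f(s) dB_s)^2 ] = int_0^t f(s)^2 ds.
Here f(s) = -3*exp(5*s)/5, so f(s)^2 = 9*exp(10*s)/25. Integrate:
  int_0^t (9*exp(10*s)/25) ds = 9*exp(10*t)/250 - 9/250.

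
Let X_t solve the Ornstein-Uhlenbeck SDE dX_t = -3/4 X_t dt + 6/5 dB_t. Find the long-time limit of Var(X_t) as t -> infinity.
lim Var(X_t) = 24/25

The OU SDE dX = -theta X dt + sigma dB admits the integrating factor exp(theta t): d(exp(theta t) X_t) = sigma exp(theta t) dB_t. Integrating from 0 to t gives X_t = x_0 * exp(-theta t) + sigma * int_0^t exp(-theta (t-s)) dB_s for any initial x_0. The Itô integral has variance (by the Itô isometry) sigma^2 * int_0^t exp(-2 theta (t - s)) ds = sigma^2 * (1 - exp(-2 theta t)) / (2 theta), independent of x_0.
With theta = 3/4, sigma = 6/5:
  Var(X_t) = (6/5)^2 * (1 - exp(-2*3/4 t)) / (2 * 3/4) = 24/25 - 24*exp(-3*t/2)/25.
As t -> infinity, exp(-2*3/4 t) -> 0, so the stationary variance is sigma^2 / (2 theta) = 24/25.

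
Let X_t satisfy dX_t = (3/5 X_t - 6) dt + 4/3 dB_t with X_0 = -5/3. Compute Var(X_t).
Var(X_t) = 40*exp(6*t/5)/27 - 40/27

The variance V(t) = Var(X_t) satisfies V'(t) = 2 a V(t) + c^2 with V(0) = 0 (drift coefficient is linear in X, diffusion is constant). With a = 3/5, c = 4/3, the solution is
  V(t) = (c^2 / (2 a)) * (exp(2 a t) - 1)
       = ((4/3)^2 / (2*(3/5))) * (exp((6/5) t) - 1)
       = 40*exp(6*t/5)/27 - 40/27.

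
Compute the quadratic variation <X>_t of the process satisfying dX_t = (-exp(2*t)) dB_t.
<X>_t = exp(4*t)/4 - 1/4

For an Itô process dX_t = a(t) dt + b(t) dB_t, the quadratic variation is <X>_t = int_0^t b(s)^2 ds (the drift term does not contribute). Here b(s) = -exp(2*s), so
  b(s)^2 = exp(4*s).
Integrating from 0 to t:
  <X>_t = int_0^t (exp(4*s)) ds = exp(4*t)/4 - 1/4.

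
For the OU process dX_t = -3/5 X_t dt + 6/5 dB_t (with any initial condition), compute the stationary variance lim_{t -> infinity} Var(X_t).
lim Var(X_t) = 6/5

The OU SDE dX = -theta X dt + sigma dB admits the integrating factor exp(theta t): d(exp(theta t) X_t) = sigma exp(theta t) dB_t. Integrating from 0 to t gives X_t = x_0 * exp(-theta t) + sigma * int_0^t exp(-theta (t-s)) dB_s for any initial x_0. The Itô integral has variance (by the Itô isometry) sigma^2 * int_0^t exp(-2 theta (t - s)) ds = sigma^2 * (1 - exp(-2 theta t)) / (2 theta), independent of x_0.
With theta = 3/5, sigma = 6/5:
  Var(X_t) = (6/5)^2 * (1 - exp(-2*3/5 t)) / (2 * 3/5) = 6/5 - 6*exp(-6*t/5)/5.
As t -> infinity, exp(-2*3/5 t) -> 0, so the stationary variance is sigma^2 / (2 theta) = 6/5.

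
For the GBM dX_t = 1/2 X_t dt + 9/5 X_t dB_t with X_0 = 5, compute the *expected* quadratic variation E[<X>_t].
E[<X>_t] = 2025*exp(106*t/25)/106 - 2025/106

<X>_t = int_0^t ((9/5) * X_s)^2 ds. Taking expectation inside the integral: E[<X>_t] = (9/5)^2 * int_0^t E[X_s^2] ds. For GBM, E[X_s^2] = x_0^2 * exp((2 mu + sigma^2) s). Integrating:
  E[<X>_t] = (9/5)^2 * 5^2 * (exp((2*(1/2) + (9/5)^2) t) - 1) / (2*(1/2) + (9/5)^2)
           = (9/5)^2 * 5^2 * (exp((106/25) t) - 1) / (106/25) = 2025*exp(106*t/25)/106 - 2025/106.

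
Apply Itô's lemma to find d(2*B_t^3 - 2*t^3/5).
d(2*B_t^3 - 2*t^3/5) = (6*B_t - 6*t^2/5) dt + (6*B_t^2) dB_t

Itô's formula for f(t, x): d f(t, B_t) = (f_t + (1/2) f_xx) dt + f_x dB_t. Compute partials of f(t, x) = -2*t^3/5 + 2*x^3:
  f_t(t,x)  = -6*t^2/5
  f_x(t,x)  = 6*x^2
  f_xx(t,x) = 12*x
Assemble drift = f_t + (1/2) f_xx = -6*t^2/5 + 6*x and diffusion = f_x = 6*x^2. Substituting x = B_t:
  d(2*B_t^3 - 2*t^3/5) = (6*B_t - 6*t^2/5) dt + (6*B_t^2) dB_t.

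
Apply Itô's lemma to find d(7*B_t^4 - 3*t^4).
d(7*B_t^4 - 3*t^4) = (42*B_t^2 - 12*t^3) dt + (28*B_t^3) dB_t

Itô's formula for f(t, x): d f(t, B_t) = (f_t + (1/2) f_xx) dt + f_x dB_t. Compute partials of f(t, x) = -3*t^4 + 7*x^4:
  f_t(t,x)  = -12*t^3
  f_x(t,x)  = 28*x^3
  f_xx(t,x) = 84*x^2
Assemble drift = f_t + (1/2) f_xx = -12*t^3 + 42*x^2 and diffusion = f_x = 28*x^3. Substituting x = B_t:
  d(7*B_t^4 - 3*t^4) = (42*B_t^2 - 12*t^3) dt + (28*B_t^3) dB_t.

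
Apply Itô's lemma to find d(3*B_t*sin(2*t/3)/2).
d(3*B_t*sin(2*t/3)/2) = (B_t*cos(2*t/3)) dt + (3*sin(2*t/3)/2) dB_t

Itô's formula for f(t, x): d f(t, B_t) = (f_t + (1/2) f_xx) dt + f_x dB_t. Compute partials of f(t, x) = 3*x*sin(2*t/3)/2:
  f_t(t,x)  = x*cos(2*t/3)
  f_x(t,x)  = 3*sin(2*t/3)/2
  f_xx(t,x) = 0
Assemble drift = f_t + (1/2) f_xx = x*cos(2*t/3) and diffusion = f_x = 3*sin(2*t/3)/2. Substituting x = B_t:
  d(3*B_t*sin(2*t/3)/2) = (B_t*cos(2*t/3)) dt + (3*sin(2*t/3)/2) dB_t.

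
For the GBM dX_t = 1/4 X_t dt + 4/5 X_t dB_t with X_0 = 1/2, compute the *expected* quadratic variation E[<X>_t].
E[<X>_t] = 8*exp(57*t/50)/57 - 8/57

<X>_t = int_0^t ((4/5) * X_s)^2 ds. Taking expectation inside the integral: E[<X>_t] = (4/5)^2 * int_0^t E[X_s^2] ds. For GBM, E[X_s^2] = x_0^2 * exp((2 mu + sigma^2) s). Integrating:
  E[<X>_t] = (4/5)^2 * (1/2)^2 * (exp((2*(1/4) + (4/5)^2) t) - 1) / (2*(1/4) + (4/5)^2)
           = (4/5)^2 * (1/2)^2 * (exp((57/50) t) - 1) / (57/50) = 8*exp(57*t/50)/57 - 8/57.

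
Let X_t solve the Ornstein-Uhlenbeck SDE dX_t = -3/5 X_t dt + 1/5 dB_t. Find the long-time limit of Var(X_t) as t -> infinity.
lim Var(X_t) = 1/30

The OU SDE dX = -theta X dt + sigma dB admits the integrating factor exp(theta t): d(exp(theta t) X_t) = sigma exp(theta t) dB_t. Integrating from 0 to t gives X_t = x_0 * exp(-theta t) + sigma * int_0^t exp(-theta (t-s)) dB_s for any initial x_0. The Itô integral has variance (by the Itô isometry) sigma^2 * int_0^t exp(-2 theta (t - s)) ds = sigma^2 * (1 - exp(-2 theta t)) / (2 theta), independent of x_0.
With theta = 3/5, sigma = 1/5:
  Var(X_t) = (1/5)^2 * (1 - exp(-2*3/5 t)) / (2 * 3/5) = 1/30 - exp(-6*t/5)/30.
As t -> infinity, exp(-2*3/5 t) -> 0, so the stationary variance is sigma^2 / (2 theta) = 1/30.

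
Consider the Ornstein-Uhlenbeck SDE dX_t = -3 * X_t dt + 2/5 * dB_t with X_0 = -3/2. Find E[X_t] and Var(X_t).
E[X_t] = -3*exp(-3*t)/2; Var(X_t) = 2/75 - 2*exp(-6*t)/75

The OU SDE dX = -theta X dt + sigma dB admits the integrating factor exp(theta t): d(exp(theta t) X_t) = sigma exp(theta t) dB_t. Integrating from 0 to t:
  X_t = x_0 * exp(-theta t) + sigma * int_0^t exp(-theta (t-s)) dB_s.
The Itô integral has mean 0 and (by the Itô isometry) variance sigma^2 * int_0^t exp(-2 theta (t - s)) ds = sigma^2 * (1 - exp(-2 theta t)) / (2 theta).
With theta = 3, sigma = 2/5, x_0 = -3/2:
  E[X_t] = -3/2 * exp(-3 t) = -3*exp(-3*t)/2
  Var(X_t) = (2/5)^2 * (1 - exp(-2*3 t)) / (2 * 3) = 2/75 - 2*exp(-6*t)/75.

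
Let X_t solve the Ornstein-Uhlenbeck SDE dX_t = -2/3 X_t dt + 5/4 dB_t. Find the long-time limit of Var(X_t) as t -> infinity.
lim Var(X_t) = 75/64

The OU SDE dX = -theta X dt + sigma dB admits the integrating factor exp(theta t): d(exp(theta t) X_t) = sigma exp(theta t) dB_t. Integrating from 0 to t gives X_t = x_0 * exp(-theta t) + sigma * int_0^t exp(-theta (t-s)) dB_s for any initial x_0. The Itô integral has variance (by the Itô isometry) sigma^2 * int_0^t exp(-2 theta (t - s)) ds = sigma^2 * (1 - exp(-2 theta t)) / (2 theta), independent of x_0.
With theta = 2/3, sigma = 5/4:
  Var(X_t) = (5/4)^2 * (1 - exp(-2*2/3 t)) / (2 * 2/3) = 75/64 - 75*exp(-4*t/3)/64.
As t -> infinity, exp(-2*2/3 t) -> 0, so the stationary variance is sigma^2 / (2 theta) = 75/64.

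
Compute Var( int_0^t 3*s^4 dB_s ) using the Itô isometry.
Var = t^9

The Itô integral of a deterministic integrand f(s) has mean 0 because each increment f(s) * (B_{s+ds} - B_s) has mean 0. By the Itô isometry:
  Var( int_0^t f(s) dB_s ) = E[ (int_0^t f(s) dB_s)^2 ] = int_0^t f(s)^2 ds.
Here f(s) = 3*s^4, so f(s)^2 = 9*s^8. Integrate:
  int_0^t (9*s^8) ds = t^9.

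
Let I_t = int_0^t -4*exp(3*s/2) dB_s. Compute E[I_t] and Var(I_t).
E[I_t] = 0; Var(I_t) = 16*exp(3*t)/3 - 16/3

The Itô integral of a deterministic integrand f(s) has mean 0 because each increment f(s) * (B_{s+ds} - B_s) has mean 0. By the Itô isometry:
  Var( int_0^t f(s) dB_s ) = E[ (int_0^t f(s) dB_s)^2 ] = int_0^t f(s)^2 ds.
Here f(s) = -4*exp(3*s/2), so f(s)^2 = 16*exp(3*s). Integrate:
  int_0^t (16*exp(3*s)) ds = 16*exp(3*t)/3 - 16/3.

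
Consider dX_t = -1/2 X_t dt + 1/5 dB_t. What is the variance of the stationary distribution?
lim Var(X_t) = 1/25

The OU SDE dX = -theta X dt + sigma dB admits the integrating factor exp(theta t): d(exp(theta t) X_t) = sigma exp(theta t) dB_t. Integrating from 0 to t gives X_t = x_0 * exp(-theta t) + sigma * int_0^t exp(-theta (t-s)) dB_s for any initial x_0. The Itô integral has variance (by the Itô isometry) sigma^2 * int_0^t exp(-2 theta (t - s)) ds = sigma^2 * (1 - exp(-2 theta t)) / (2 theta), independent of x_0.
With theta = 1/2, sigma = 1/5:
  Var(X_t) = (1/5)^2 * (1 - exp(-2*1/2 t)) / (2 * 1/2) = (exp(t) - 1)*exp(-t)/25.
As t -> infinity, exp(-2*1/2 t) -> 0, so the stationary variance is sigma^2 / (2 theta) = 1/25.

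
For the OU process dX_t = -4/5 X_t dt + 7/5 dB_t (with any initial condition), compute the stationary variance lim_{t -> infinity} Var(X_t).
lim Var(X_t) = 49/40

The OU SDE dX = -theta X dt + sigma dB admits the integrating factor exp(theta t): d(exp(theta t) X_t) = sigma exp(theta t) dB_t. Integrating from 0 to t gives X_t = x_0 * exp(-theta t) + sigma * int_0^t exp(-theta (t-s)) dB_s for any initial x_0. The Itô integral has variance (by the Itô isometry) sigma^2 * int_0^t exp(-2 theta (t - s)) ds = sigma^2 * (1 - exp(-2 theta t)) / (2 theta), independent of x_0.
With theta = 4/5, sigma = 7/5:
  Var(X_t) = (7/5)^2 * (1 - exp(-2*4/5 t)) / (2 * 4/5) = 49/40 - 49*exp(-8*t/5)/40.
As t -> infinity, exp(-2*4/5 t) -> 0, so the stationary variance is sigma^2 / (2 theta) = 49/40.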